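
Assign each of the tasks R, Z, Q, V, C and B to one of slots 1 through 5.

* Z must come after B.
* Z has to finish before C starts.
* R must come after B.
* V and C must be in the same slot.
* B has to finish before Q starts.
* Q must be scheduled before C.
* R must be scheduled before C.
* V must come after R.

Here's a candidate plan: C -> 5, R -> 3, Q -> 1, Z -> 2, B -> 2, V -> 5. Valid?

V and C must be in the same slot — holds.
Z has to finish before C starts — holds.
Z must come after B — violated.
Q must be scheduled before C — holds.
R must be scheduled before C — holds.
B has to finish before Q starts — violated.
R must come after B — holds.
V must come after R — holds.

No. B has to finish before Q starts is not satisfied.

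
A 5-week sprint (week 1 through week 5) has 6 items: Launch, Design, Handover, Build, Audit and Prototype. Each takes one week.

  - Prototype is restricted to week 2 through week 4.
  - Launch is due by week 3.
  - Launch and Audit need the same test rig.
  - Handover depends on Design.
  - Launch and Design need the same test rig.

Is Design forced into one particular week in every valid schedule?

No

Design can be week 1 (e.g. Build in week 1, Design in week 1, Handover in week 2, Audit in week 1, Launch in week 2, Prototype in week 2) or week 2 (e.g. Design -> week 2, Audit -> week 2, Handover -> week 3, Build -> week 1, Launch -> week 1, Prototype -> week 2).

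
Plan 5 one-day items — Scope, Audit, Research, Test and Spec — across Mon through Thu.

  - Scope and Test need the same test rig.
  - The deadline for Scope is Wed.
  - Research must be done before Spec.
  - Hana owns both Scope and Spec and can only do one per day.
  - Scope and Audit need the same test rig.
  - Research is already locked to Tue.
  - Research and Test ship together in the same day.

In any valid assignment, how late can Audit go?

Audit at Thu is achievable: Test=Tue, Audit=Thu, Spec=Wed, Research=Tue, Scope=Mon.

Thu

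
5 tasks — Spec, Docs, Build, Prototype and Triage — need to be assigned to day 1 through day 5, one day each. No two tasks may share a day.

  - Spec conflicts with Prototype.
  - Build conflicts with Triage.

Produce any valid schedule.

Prototype -> day 4, Docs -> day 2, Build -> day 3, Triage -> day 5, Spec -> day 1

Checking: Spec(day 1) != Prototype(day 4); Build(day 3) != Triage(day 5); max 1 per day (cap 1).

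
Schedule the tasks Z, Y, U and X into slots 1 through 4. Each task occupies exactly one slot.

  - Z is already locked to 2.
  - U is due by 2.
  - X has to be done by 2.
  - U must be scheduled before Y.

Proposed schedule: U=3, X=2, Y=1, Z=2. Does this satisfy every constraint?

U is due by 2 — violated.
X has to be done by 2 — holds.
U must be scheduled before Y — violated.
Z is already locked to 2 — holds.

Invalid. U must be scheduled before Y.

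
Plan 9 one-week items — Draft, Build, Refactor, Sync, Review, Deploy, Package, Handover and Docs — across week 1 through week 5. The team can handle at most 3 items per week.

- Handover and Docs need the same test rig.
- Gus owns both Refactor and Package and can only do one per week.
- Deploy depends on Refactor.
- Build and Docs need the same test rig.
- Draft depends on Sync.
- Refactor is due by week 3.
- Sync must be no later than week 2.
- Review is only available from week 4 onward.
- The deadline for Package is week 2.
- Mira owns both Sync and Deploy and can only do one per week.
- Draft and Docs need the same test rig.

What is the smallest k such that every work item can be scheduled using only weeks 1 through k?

4

The precedence chain requires at least 2 distinct weeks.
With at most 3 per week and 9 work items, at least 3 weeks are needed.
Review can't be placed before week 4, so the schedule must run through at least week 4.
4 works (last occupied week: week 4): for example Review -> week 4; Build -> week 1; Deploy -> week 3; Sync -> week 1; Refactor -> week 2; Docs -> week 3; Handover -> week 2; Draft -> week 2; Package -> week 1.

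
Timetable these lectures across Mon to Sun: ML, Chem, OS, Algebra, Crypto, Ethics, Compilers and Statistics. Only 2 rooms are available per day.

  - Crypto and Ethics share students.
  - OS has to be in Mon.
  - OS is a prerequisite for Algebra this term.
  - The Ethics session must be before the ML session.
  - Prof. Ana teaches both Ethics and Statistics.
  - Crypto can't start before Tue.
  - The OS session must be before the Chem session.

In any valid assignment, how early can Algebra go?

Precedence pushes Algebra to at least Tue.
Algebra at Tue is achievable: ML=Wed; OS=Mon; Chem=Wed; Algebra=Tue; Statistics=Thu; Crypto=Tue; Ethics=Mon; Compilers=Thu.

Tue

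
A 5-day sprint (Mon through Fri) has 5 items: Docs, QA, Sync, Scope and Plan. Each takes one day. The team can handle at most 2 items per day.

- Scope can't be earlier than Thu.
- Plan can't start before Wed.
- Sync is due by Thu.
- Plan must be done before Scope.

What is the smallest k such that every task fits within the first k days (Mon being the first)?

4

The precedence chain requires at least 2 distinct days.
With at most 2 per day and 5 tasks, at least 3 days are needed.
Scope can't be placed before Thu — that is day 4 counting from Mon — so the schedule must run through at least 4 days.
4 works (last occupied day: Thu): for example Sync in Tue, Scope in Thu, QA in Mon, Plan in Wed, Docs in Mon.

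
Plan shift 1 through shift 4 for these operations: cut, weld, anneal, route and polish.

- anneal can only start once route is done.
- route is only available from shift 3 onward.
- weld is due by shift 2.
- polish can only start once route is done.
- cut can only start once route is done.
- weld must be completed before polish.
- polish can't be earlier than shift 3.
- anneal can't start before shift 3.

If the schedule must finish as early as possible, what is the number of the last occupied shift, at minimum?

4

The precedence chain requires at least 2 distinct shifts.
Propagating the time windows through the other constraints, cut can't land before shift 4, so the schedule must run through at least shift 4.
4 works (last occupied shift: shift 4): for example cut=shift 4, polish=shift 4, anneal=shift 4, weld=shift 1, route=shift 3.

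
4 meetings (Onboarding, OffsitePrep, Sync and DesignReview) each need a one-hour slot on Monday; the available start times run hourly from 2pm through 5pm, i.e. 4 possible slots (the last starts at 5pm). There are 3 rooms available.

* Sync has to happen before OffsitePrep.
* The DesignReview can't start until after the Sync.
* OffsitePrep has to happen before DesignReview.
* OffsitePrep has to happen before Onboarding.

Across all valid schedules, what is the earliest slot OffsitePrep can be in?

Precedence pushes OffsitePrep to at least 3pm; downstream work caps OffsitePrep at 4pm.
OffsitePrep at 3pm is achievable: Sync in 2pm; DesignReview in 4pm; Onboarding in 4pm; OffsitePrep in 3pm.

3pm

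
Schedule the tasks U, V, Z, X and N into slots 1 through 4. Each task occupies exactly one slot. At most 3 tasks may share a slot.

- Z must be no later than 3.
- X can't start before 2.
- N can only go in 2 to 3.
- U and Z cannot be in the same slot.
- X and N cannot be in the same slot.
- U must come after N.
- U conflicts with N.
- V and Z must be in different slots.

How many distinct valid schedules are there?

Splitting on U: it can be 3 (12), 4 (36). Listing each branch's schedules as (V, Z, X, N):
U=3: (1,2,3,2) (1,2,4,2) (2,1,3,2) (2,1,4,2) (3,1,3,2) (3,1,4,2) (3,2,3,2) (3,2,4,2) (4,1,3,2) (4,1,4,2) (4,2,3,2) (4,2,4,2) — 12.
U=4: (1,2,2,3) (1,2,3,2) (1,2,4,2) (1,2,4,3) (1,3,2,3) (1,3,3,2) (1,3,4,2) (1,3,4,3) (2,1,2,3) (2,1,3,2) (2,1,4,2) (2,1,4,3) (2,3,2,3) (2,3,3,2) (2,3,4,2) (2,3,4,3) (3,1,2,3) (3,1,3,2) (3,1,4,2) (3,1,4,3) (3,2,2,3) (3,2,3,2) (3,2,4,2) (3,2,4,3) (4,1,2,3) (4,1,3,2) (4,1,4,2) (4,1,4,3) (4,2,2,3) (4,2,3,2) (4,2,4,2) (4,2,4,3) (4,3,2,3) (4,3,3,2) (4,3,4,2) (4,3,4,3) — 36.
Summing: 12 + 36 = 48.

48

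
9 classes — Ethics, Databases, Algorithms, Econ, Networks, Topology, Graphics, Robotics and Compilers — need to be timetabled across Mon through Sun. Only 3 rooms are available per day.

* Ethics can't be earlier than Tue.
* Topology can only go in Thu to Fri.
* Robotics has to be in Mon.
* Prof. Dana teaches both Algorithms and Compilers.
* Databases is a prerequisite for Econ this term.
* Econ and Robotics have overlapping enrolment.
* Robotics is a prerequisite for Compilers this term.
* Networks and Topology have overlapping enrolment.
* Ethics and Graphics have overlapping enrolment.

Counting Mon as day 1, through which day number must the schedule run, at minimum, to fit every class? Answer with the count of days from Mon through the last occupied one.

4

The precedence chain requires at least 2 distinct days.
With at most 3 per day and 9 classes, at least 3 days are needed.
Topology can't be placed before Thu — that is day 4 counting from Mon — so the schedule must run through at least 4 days.
4 works (last occupied day: Thu): for example Databases in Mon; Robotics in Mon; Networks in Wed; Econ in Tue; Graphics in Wed; Algorithms in Mon; Compilers in Tue; Ethics in Tue; Topology in Thu.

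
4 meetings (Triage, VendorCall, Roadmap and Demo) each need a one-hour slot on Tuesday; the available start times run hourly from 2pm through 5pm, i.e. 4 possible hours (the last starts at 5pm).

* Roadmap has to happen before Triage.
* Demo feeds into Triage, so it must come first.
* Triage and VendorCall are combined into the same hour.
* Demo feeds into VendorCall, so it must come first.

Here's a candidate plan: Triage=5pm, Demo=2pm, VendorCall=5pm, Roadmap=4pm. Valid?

Triage and VendorCall are combined into the same hour — holds.
Demo feeds into Triage, so it must come first — holds.
Roadmap has to happen before Triage — holds.
Demo feeds into VendorCall, so it must come first — holds.

Yes, all constraints hold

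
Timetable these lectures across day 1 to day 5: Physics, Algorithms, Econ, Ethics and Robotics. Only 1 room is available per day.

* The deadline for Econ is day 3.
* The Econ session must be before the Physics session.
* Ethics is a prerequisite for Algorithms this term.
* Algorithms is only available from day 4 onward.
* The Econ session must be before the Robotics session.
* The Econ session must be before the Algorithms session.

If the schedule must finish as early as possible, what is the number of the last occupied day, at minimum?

5

The precedence chain requires at least 2 distinct days.
With at most 1 per day and 5 lectures, at least 5 days are needed.
Algorithms can't be placed before day 4, so the schedule must run through at least day 4.
5 works (last occupied day: day 5): for example Econ=day 1, Physics=day 2, Robotics=day 5, Algorithms=day 4, Ethics=day 3.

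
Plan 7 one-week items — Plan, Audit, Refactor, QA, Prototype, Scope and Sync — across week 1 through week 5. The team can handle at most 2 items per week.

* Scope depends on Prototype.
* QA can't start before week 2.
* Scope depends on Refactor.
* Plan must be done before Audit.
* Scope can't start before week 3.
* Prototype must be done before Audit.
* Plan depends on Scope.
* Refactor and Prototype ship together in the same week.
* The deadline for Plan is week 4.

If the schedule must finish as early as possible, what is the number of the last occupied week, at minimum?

5

The precedence chain requires at least 4 distinct weeks.
With at most 2 per week and 7 tasks, at least 4 weeks are needed.
Propagating the time windows through the other constraints, Audit can't land before week 5, so the schedule must run through at least week 5.
5 works (last occupied week: week 5): for example QA in week 2, Audit in week 5, Refactor in week 1, Scope in week 3, Prototype in week 1, Plan in week 4, Sync in week 2.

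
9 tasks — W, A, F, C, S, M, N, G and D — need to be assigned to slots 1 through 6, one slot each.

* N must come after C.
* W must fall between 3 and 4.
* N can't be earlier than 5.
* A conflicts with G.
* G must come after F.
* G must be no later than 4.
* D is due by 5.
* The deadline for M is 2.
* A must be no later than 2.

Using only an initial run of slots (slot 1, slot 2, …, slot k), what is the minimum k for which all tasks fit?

The precedence chain requires at least 2 distinct slots.
N can't be placed before 5, so the schedule must run through at least slot 5.
5 works (last occupied slot: 5): for example A=1, N=5, D=1, W=3, M=1, G=2, F=1, C=1, S=1.

5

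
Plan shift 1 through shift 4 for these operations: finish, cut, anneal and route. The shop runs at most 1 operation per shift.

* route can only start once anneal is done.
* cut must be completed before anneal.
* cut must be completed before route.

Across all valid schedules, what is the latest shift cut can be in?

shift 2

Downstream work caps cut at shift 2.
cut at shift 2 is achievable: anneal in shift 3; finish in shift 1; cut in shift 2; route in shift 4.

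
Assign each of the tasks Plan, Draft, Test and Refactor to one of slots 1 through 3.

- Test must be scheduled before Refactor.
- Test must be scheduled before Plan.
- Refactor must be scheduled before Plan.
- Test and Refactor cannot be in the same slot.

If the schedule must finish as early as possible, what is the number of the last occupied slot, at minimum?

slot 3

The precedence chain requires at least 3 distinct slots.
3 works (last occupied slot: 3): for example Plan=3; Test=1; Refactor=2; Draft=1.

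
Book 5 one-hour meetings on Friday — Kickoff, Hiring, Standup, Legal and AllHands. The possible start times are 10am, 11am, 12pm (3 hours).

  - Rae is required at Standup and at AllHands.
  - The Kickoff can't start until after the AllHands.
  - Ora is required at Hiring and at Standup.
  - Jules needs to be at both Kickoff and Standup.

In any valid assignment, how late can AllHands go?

11am

Downstream work caps AllHands at 11am.
AllHands at 11am is achievable: Hiring in 11am; Standup in 10am; AllHands in 11am; Legal in 10am; Kickoff in 12pm.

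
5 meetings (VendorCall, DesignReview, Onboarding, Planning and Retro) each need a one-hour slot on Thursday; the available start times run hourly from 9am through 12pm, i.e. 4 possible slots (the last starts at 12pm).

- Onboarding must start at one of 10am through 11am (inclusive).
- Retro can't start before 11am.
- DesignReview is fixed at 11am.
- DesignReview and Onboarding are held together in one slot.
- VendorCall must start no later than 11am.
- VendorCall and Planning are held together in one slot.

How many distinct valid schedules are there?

Splitting on VendorCall: it can be 9am (2), 10am (2), 11am (2). Listing each branch's schedules as (DesignReview, Onboarding, Planning, Retro):
VendorCall=9am: (11am,11am,9am,11am) (11am,11am,9am,12pm) — 2.
VendorCall=10am: (11am,11am,10am,11am) (11am,11am,10am,12pm) — 2.
VendorCall=11am: (11am,11am,11am,11am) (11am,11am,11am,12pm) — 2.
Summing: 2 + 2 + 2 = 6.

6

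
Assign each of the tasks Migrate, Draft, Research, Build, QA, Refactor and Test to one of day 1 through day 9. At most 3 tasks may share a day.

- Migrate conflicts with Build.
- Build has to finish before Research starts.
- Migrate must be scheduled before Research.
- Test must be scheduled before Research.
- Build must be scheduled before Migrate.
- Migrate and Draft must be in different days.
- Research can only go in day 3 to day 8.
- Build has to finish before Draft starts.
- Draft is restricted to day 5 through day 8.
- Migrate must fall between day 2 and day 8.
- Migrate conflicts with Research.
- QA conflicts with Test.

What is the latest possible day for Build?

Downstream work caps Build at day 6.
Build at day 6 is achievable: Migrate -> day 7; Build -> day 6; QA -> day 2; Research -> day 8; Test -> day 1; Draft -> day 8; Refactor -> day 1.

day 6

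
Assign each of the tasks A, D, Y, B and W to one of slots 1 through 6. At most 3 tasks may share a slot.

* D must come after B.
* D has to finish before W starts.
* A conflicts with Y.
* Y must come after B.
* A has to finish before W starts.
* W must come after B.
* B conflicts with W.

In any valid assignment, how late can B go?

Downstream work caps B at 4.
B at 4 is achievable: B -> 4; A -> 1; Y -> 5; D -> 5; W -> 6.

4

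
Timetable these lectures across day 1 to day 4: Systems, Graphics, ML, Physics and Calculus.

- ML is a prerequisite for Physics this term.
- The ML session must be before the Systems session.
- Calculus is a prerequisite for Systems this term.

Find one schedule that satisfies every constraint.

Systems in day 2, ML in day 1, Graphics in day 1, Physics in day 2, Calculus in day 1

Checking: ML(day 1) before Physics(day 2); Calculus(day 1) before Systems(day 2); ML(day 1) before Systems(day 2).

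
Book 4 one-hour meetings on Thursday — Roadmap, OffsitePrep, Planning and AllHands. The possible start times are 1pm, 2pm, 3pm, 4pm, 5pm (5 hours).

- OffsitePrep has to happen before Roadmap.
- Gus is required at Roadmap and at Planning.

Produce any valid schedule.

Roadmap=2pm, AllHands=1pm, OffsitePrep=1pm, Planning=1pm

Checking: OffsitePrep(1pm) before Roadmap(2pm); Roadmap(2pm) != Planning(1pm).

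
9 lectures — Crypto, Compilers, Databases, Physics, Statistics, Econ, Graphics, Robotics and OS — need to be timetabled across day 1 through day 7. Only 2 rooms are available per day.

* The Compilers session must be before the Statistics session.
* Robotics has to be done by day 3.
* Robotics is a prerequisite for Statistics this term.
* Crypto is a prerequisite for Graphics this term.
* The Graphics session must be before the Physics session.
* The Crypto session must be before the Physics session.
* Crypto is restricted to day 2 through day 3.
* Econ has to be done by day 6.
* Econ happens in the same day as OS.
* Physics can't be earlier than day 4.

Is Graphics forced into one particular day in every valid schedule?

Graphics can be day 3 (e.g. Databases=day 3; OS=day 5; Econ=day 5; Statistics=day 2; Crypto=day 2; Compilers=day 1; Graphics=day 3; Physics=day 4; Robotics=day 1) or day 4 (e.g. Statistics -> day 2; Crypto -> day 2; Compilers -> day 1; Graphics -> day 4; Robotics -> day 1; OS -> day 3; Databases -> day 4; Econ -> day 3; Physics -> day 5).

No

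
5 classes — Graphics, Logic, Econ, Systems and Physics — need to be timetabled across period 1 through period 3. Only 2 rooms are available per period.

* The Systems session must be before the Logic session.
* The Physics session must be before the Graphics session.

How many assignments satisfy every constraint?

15

Splitting on Graphics: it can be period 2 (5), period 3 (10). Listing each branch's schedules as (Logic, Econ, Systems, Physics) by period number:
Graphics=period 2: (2,3,1,1) (3,1,2,1) (3,2,1,1) (3,3,1,1) (3,3,2,1) — 5.
Graphics=period 3: (2,1,1,2) (2,2,1,1) (2,3,1,1) (2,3,1,2) (3,1,1,2) (3,1,2,1) (3,1,2,2) (3,2,1,1) (3,2,1,2) (3,2,2,1) — 10.
Summing: 5 + 10 = 15.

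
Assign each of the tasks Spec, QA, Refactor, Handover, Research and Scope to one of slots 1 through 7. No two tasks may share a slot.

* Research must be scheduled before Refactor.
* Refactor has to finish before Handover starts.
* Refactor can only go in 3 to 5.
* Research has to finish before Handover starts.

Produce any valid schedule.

Spec=2, Handover=4, QA=5, Refactor=3, Scope=6, Research=1

Checking: Research(1) before Handover(4); Refactor(3) before Handover(4); Research(1) before Refactor(3); Refactor=3 in [3,5]; max 1 per slot (cap 1).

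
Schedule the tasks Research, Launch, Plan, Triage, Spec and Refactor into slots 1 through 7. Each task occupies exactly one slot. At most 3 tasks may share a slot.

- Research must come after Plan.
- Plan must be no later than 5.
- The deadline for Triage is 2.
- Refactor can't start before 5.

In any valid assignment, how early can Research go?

Precedence pushes Research to at least 2.
Research at 2 is achievable: Research=2; Plan=1; Triage=1; Spec=2; Refactor=5; Launch=1.

2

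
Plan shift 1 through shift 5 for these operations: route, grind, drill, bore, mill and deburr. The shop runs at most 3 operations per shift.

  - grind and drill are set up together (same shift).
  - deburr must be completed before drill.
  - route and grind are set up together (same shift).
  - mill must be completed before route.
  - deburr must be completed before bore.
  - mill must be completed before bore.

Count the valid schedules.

Splitting on route: it can be shift 2 (3), shift 3 (9), shift 4 (14), shift 5 (14). Listing each branch's schedules as (grind, drill, bore, mill, deburr) by shift number:
route=shift 2: (2,2,3,1,1) (2,2,4,1,1) (2,2,5,1,1) — 3.
route=shift 3: (3,3,2,1,1) (3,3,4,1,1) (3,3,4,1,2) (3,3,4,2,1) (3,3,4,2,2) (3,3,5,1,1) (3,3,5,1,2) (3,3,5,2,1) (3,3,5,2,2) — 9.
route=shift 4: (4,4,2,1,1) (4,4,3,1,1) (4,4,3,1,2) (4,4,3,2,1) (4,4,3,2,2) (4,4,5,1,1) (4,4,5,1,2) (4,4,5,1,3) (4,4,5,2,1) (4,4,5,2,2) (4,4,5,2,3) (4,4,5,3,1) (4,4,5,3,2) (4,4,5,3,3) — 14.
route=shift 5: (5,5,2,1,1) (5,5,3,1,1) (5,5,3,1,2) (5,5,3,2,1) (5,5,3,2,2) (5,5,4,1,1) (5,5,4,1,2) (5,5,4,1,3) (5,5,4,2,1) (5,5,4,2,2) (5,5,4,2,3) (5,5,4,3,1) (5,5,4,3,2) (5,5,4,3,3) — 14.
Summing: 3 + 9 + 14 + 14 = 40.

40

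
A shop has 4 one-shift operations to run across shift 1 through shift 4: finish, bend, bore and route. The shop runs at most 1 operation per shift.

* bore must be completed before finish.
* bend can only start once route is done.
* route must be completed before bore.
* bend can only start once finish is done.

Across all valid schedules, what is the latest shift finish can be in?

Precedence pushes finish to at least shift 3; downstream work caps finish at shift 3.
finish at shift 3 is achievable: route -> shift 1, bore -> shift 2, finish -> shift 3, bend -> shift 4.

shift 3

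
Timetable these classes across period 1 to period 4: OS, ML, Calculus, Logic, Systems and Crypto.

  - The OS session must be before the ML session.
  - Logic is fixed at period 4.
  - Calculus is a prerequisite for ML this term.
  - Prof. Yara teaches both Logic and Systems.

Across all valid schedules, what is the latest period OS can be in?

period 3

Downstream work caps OS at period 3.
OS at period 3 is achievable: Logic=period 4; Calculus=period 1; Systems=period 1; OS=period 3; ML=period 4; Crypto=period 1.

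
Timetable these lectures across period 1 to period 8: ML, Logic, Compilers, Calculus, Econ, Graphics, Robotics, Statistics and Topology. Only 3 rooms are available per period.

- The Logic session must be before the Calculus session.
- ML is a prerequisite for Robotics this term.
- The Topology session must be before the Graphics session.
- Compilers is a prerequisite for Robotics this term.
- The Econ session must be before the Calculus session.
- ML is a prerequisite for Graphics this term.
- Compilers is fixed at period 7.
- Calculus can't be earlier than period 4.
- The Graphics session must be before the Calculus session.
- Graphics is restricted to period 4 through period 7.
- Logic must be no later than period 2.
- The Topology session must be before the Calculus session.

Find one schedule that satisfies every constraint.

ML -> period 1, Robotics -> period 8, Graphics -> period 4, Compilers -> period 7, Logic -> period 1, Topology -> period 1, Econ -> period 2, Calculus -> period 5, Statistics -> period 2

Checking: ML(period 1) before Graphics(period 4); Topology(period 1) before Graphics(period 4); Compilers(period 7) before Robotics(period 8); Logic(period 1) before Calculus(period 5); Econ(period 2) before Calculus(period 5); Graphics(period 4) before Calculus(period 5); ML(period 1) before Robotics(period 8); Topology(period 1) before Calculus(period 5); Compilers=period 7 in [period 7,period 7]; Logic=period 1 in [period 1,period 2]; Graphics=period 4 in [period 4,period 7]; Calculus=period 5 in [period 4,period 8]; max 3 per period (cap 3).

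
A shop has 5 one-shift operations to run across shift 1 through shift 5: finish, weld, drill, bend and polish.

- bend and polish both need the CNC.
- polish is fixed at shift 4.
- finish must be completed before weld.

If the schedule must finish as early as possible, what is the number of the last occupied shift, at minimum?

4

The precedence chain requires at least 2 distinct shifts.
polish can't be placed before shift 4, so the schedule must run through at least shift 4.
4 works (last occupied shift: shift 4): for example weld -> shift 2, bend -> shift 1, polish -> shift 4, finish -> shift 1, drill -> shift 1.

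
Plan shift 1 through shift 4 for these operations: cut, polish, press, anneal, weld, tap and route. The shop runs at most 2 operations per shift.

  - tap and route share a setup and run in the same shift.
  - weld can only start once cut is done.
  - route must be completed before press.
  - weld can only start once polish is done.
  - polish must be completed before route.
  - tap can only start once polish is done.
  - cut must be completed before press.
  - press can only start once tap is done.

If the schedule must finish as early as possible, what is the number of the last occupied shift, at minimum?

The precedence chain requires at least 3 distinct shifts.
With at most 2 per shift and 7 operations, at least 4 shifts are needed.
4 works (last occupied shift: shift 4): for example route=shift 2; cut=shift 1; press=shift 3; weld=shift 3; tap=shift 2; anneal=shift 4; polish=shift 1.

shift 4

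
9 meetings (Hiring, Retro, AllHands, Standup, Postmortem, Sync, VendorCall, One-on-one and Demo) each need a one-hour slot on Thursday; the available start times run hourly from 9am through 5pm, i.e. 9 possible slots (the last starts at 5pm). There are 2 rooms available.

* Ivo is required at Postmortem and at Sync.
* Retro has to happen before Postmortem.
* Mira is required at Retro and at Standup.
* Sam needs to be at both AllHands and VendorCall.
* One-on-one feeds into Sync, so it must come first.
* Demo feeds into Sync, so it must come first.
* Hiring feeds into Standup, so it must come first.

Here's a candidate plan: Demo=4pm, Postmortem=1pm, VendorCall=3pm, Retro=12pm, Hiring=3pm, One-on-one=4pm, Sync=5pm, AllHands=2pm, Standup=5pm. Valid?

One-on-one feeds into Sync, so it must come first — holds.
Sam needs to be at both AllHands and VendorCall — holds.
Ivo is required at Postmortem and at Sync — holds.
Hiring feeds into Standup, so it must come first — holds.
Mira is required at Retro and at Standup — holds.
Retro has to happen before Postmortem — holds.
Demo feeds into Sync, so it must come first — holds.
There are 2 rooms available — holds.

Yes, all constraints hold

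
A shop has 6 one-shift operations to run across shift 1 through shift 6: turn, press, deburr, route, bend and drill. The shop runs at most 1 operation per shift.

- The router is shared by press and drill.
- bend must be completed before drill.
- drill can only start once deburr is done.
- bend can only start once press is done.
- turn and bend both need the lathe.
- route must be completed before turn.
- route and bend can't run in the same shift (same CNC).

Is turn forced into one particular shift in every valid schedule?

turn can be shift 2 (e.g. press -> shift 3, drill -> shift 6, turn -> shift 2, route -> shift 1, deburr -> shift 5, bend -> shift 4) or shift 3 (e.g. route=shift 2, bend=shift 4, turn=shift 3, drill=shift 6, press=shift 1, deburr=shift 5).

No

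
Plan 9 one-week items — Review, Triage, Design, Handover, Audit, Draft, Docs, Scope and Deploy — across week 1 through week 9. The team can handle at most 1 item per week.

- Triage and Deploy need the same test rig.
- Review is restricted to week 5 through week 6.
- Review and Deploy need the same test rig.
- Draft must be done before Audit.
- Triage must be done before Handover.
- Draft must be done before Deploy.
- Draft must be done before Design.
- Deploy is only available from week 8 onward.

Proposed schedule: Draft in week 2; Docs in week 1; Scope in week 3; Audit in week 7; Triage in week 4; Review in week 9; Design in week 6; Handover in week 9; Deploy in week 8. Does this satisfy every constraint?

Invalid. Review is restricted to week 5 through week 6.

The team can handle at most 1 item per week — violated.
Draft must be done before Deploy — holds.
Deploy is only available from week 8 onward — holds.
Review and Deploy need the same test rig — holds.
Draft must be done before Audit — holds.
Triage and Deploy need the same test rig — holds.
Triage must be done before Handover — holds.
Draft must be done before Design — holds.
Review is restricted to week 5 through week 6 — violated.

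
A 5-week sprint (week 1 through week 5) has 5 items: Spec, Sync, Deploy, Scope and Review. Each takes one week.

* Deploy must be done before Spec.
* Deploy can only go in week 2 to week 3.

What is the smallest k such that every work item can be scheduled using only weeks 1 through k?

The precedence chain requires at least 2 distinct weeks.
Propagating the time windows through the other constraints, Spec can't land before week 3, so the schedule must run through at least week 3.
3 works (last occupied week: week 3): for example Spec=week 3, Deploy=week 2, Review=week 1, Sync=week 1, Scope=week 1.

3 weeks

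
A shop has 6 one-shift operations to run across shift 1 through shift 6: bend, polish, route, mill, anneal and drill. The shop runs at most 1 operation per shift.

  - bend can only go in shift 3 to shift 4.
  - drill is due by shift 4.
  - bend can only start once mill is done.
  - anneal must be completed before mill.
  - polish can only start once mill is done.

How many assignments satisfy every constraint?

8

Splitting on bend: it can be shift 3 (2), shift 4 (6). Listing each branch's schedules as (polish, route, mill, anneal, drill) by shift number:
bend=shift 3: (5,6,2,1,4) (6,5,2,1,4) — 2.
bend=shift 4: (5,6,2,1,3) (5,6,3,1,2) (5,6,3,2,1) (6,5,2,1,3) (6,5,3,1,2) (6,5,3,2,1) — 6.
Summing: 2 + 6 = 8.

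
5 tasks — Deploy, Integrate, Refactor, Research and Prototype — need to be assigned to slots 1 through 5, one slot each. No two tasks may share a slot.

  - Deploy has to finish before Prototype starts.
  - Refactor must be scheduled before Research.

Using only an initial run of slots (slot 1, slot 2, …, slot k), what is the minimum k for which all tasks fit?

The precedence chain requires at least 2 distinct slots.
With at most 1 per slot and 5 tasks, at least 5 slots are needed.
5 works (last occupied slot: 5): for example Prototype in 4; Deploy in 1; Refactor in 2; Integrate in 5; Research in 3.

5 slots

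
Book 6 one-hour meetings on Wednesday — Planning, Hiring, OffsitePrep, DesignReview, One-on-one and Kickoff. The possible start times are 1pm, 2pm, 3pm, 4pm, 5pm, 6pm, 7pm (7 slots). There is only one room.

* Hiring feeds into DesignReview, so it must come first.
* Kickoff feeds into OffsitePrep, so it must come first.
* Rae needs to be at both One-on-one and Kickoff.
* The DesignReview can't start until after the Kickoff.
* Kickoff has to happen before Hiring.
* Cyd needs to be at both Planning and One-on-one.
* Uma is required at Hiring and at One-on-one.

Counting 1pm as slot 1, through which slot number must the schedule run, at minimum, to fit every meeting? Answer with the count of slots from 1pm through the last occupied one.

6 slots

The precedence chain requires at least 3 distinct slots.
With at most 1 per slot and 6 meetings, at least 6 slots are needed.
6 works (last occupied slot: 6pm): for example Hiring=2pm; OffsitePrep=4pm; Kickoff=1pm; DesignReview=3pm; Planning=5pm; One-on-one=6pm.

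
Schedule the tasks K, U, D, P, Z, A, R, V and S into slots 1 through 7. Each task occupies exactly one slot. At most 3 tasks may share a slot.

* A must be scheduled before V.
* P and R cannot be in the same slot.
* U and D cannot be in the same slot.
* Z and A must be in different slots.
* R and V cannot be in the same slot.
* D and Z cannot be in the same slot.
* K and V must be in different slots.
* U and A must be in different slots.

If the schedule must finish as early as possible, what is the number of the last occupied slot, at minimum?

The precedence chain requires at least 2 distinct slots.
With at most 3 per slot and 9 tasks, at least 3 slots are needed.
3 works (last occupied slot: 3): for example V -> 2, Z -> 3, U -> 2, S -> 3, D -> 1, R -> 3, P -> 2, K -> 1, A -> 1.

3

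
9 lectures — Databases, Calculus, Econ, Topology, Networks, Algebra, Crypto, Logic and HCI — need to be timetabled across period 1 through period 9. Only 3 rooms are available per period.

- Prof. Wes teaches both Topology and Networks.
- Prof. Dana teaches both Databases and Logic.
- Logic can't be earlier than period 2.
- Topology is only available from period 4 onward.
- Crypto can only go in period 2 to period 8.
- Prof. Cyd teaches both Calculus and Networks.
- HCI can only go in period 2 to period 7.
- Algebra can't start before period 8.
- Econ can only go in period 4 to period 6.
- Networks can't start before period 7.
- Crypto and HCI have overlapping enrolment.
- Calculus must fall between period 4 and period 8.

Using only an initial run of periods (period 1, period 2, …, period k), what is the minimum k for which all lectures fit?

With at most 3 per period and 9 lectures, at least 3 periods are needed.
Algebra can't be placed before period 8, so the schedule must run through at least period 8.
8 works (last occupied period: period 8): for example HCI -> period 2; Calculus -> period 4; Networks -> period 7; Econ -> period 4; Topology -> period 4; Databases -> period 1; Algebra -> period 8; Crypto -> period 3; Logic -> period 2.

8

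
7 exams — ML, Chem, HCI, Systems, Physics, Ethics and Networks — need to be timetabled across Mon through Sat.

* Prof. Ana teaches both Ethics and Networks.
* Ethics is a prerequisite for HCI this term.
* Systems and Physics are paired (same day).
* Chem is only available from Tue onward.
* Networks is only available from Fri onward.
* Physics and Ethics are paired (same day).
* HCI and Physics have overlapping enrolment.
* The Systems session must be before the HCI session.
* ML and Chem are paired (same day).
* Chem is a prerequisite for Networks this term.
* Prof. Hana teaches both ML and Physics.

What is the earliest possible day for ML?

ML must be in the same day as Chem, which can't be before Tue, so ML is at least Tue; ML must be in the same day as Chem, which can't be after Fri, so ML is at most Fri.
ML at Tue is achievable: Physics in Mon, Networks in Fri, Systems in Mon, HCI in Tue, Ethics in Mon, ML in Tue, Chem in Tue.

Tue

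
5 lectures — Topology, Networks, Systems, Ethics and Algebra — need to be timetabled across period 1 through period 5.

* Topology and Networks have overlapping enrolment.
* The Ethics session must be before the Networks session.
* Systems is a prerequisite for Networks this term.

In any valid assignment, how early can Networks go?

Precedence pushes Networks to at least period 2.
Networks at period 2 is achievable: Systems -> period 1; Topology -> period 1; Ethics -> period 1; Algebra -> period 1; Networks -> period 2.

period 2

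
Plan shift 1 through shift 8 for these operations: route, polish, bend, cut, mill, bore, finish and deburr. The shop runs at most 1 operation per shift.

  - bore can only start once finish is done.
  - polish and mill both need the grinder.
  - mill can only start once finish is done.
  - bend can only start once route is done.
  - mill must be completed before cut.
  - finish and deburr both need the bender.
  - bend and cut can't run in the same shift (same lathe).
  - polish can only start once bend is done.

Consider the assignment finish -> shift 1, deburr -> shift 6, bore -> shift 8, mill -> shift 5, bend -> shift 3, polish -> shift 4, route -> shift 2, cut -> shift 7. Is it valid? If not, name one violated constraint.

finish and deburr both need the bender — holds.
bend and cut can't run in the same shift (same lathe) — holds.
bore can only start once finish is done — holds.
mill must be completed before cut — holds.
The shop runs at most 1 operation per shift — holds.
polish can only start once bend is done — holds.
polish and mill both need the grinder — holds.
mill can only start once finish is done — holds.
bend can only start once route is done — holds.

Yes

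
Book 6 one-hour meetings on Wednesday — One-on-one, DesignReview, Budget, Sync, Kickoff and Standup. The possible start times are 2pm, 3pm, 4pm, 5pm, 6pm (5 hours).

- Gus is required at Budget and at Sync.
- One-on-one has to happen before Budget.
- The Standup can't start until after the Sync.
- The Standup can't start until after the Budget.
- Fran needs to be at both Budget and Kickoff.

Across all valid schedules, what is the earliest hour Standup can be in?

Precedence pushes Standup to at least 4pm.
Standup at 4pm is achievable: Standup=4pm, DesignReview=2pm, One-on-one=2pm, Kickoff=2pm, Sync=2pm, Budget=3pm.

4pm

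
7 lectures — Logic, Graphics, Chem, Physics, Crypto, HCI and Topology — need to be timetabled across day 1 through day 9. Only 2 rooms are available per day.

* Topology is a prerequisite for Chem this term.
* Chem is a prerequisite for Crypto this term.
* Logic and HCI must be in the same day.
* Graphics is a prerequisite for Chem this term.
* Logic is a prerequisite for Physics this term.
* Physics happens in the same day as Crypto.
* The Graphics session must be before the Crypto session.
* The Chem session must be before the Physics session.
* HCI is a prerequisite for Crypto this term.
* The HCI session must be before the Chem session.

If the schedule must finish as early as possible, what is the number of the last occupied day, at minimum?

4

The precedence chain requires at least 3 distinct days.
With at most 2 per day and 7 lectures, at least 4 days are needed.
4 works (last occupied day: day 4): for example Chem in day 3, Physics in day 4, HCI in day 2, Crypto in day 4, Topology in day 1, Graphics in day 1, Logic in day 2.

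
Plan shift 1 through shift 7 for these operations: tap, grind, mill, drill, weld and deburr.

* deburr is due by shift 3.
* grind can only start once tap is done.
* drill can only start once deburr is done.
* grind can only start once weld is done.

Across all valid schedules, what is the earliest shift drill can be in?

Precedence pushes drill to at least shift 2.
drill at shift 2 is achievable: drill -> shift 2, tap -> shift 1, mill -> shift 1, deburr -> shift 1, grind -> shift 2, weld -> shift 1.

shift 2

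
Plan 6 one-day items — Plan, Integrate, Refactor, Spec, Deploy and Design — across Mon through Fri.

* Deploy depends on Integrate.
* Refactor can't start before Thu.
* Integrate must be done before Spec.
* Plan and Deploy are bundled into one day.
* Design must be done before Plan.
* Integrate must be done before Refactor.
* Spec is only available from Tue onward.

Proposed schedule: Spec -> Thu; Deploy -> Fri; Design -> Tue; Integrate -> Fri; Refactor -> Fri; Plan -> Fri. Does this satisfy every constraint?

No. Integrate must be done before Spec is not satisfied.

Spec is only available from Tue onward — holds.
Design must be done before Plan — holds.
Integrate must be done before Spec — violated.
Deploy depends on Integrate — violated.
Refactor can't start before Thu — holds.
Plan and Deploy are bundled into one day — holds.
Integrate must be done before Refactor — violated.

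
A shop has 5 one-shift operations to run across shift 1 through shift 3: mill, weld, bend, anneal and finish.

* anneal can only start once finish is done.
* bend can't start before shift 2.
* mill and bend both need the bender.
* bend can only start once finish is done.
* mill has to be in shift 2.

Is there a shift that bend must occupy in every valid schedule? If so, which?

bend's window is shift 2–shift 3.
mill is fixed at shift 2, and bend can't share a shift with mill.
So bend must be shift 3.

shift 3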